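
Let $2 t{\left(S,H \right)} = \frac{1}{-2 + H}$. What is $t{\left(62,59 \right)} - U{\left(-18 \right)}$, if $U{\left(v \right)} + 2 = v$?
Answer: $\frac{2281}{114} \approx 20.009$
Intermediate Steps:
$U{\left(v \right)} = -2 + v$
$t{\left(S,H \right)} = \frac{1}{2 \left(-2 + H\right)}$
$t{\left(62,59 \right)} - U{\left(-18 \right)} = \frac{1}{2 \left(-2 + 59\right)} - \left(-2 - 18\right) = \frac{1}{2 \cdot 57} - -20 = \frac{1}{2} \cdot \frac{1}{57} + 20 = \frac{1}{114} + 20 = \frac{2281}{114}$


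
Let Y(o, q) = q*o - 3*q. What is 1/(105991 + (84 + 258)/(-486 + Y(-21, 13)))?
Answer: 7/741934 ≈ 9.4348e-6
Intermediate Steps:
Y(o, q) = -3*q + o*q (Y(o, q) = o*q - 3*q = -3*q + o*q)
1/(105991 + (84 + 258)/(-486 + Y(-21, 13))) = 1/(105991 + (84 + 258)/(-486 + 13*(-3 - 21))) = 1/(105991 + 342/(-486 + 13*(-24))) = 1/(105991 + 342/(-486 - 312)) = 1/(105991 + 342/(-798)) = 1/(105991 - 1/798*342) = 1/(105991 - 3/7) = 1/(741934/7) = 7/741934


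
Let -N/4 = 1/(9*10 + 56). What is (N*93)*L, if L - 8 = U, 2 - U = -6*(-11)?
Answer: 10416/73 ≈ 142.68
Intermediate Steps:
N = -2/73 (N = -4/(9*10 + 56) = -4/(90 + 56) = -4/146 = -4*1/146 = -2/73 ≈ -0.027397)
U = -64 (U = 2 - (-6)*(-11) = 2 - 1*66 = 2 - 66 = -64)
L = -56 (L = 8 - 64 = -56)
(N*93)*L = -2/73*93*(-56) = -186/73*(-56) = 10416/73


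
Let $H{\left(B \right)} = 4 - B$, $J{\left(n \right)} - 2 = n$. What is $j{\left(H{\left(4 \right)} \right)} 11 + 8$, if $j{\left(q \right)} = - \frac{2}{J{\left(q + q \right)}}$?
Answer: $-3$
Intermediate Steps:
$J{\left(n \right)} = 2 + n$
$j{\left(q \right)} = - \frac{2}{2 + 2 q}$ ($j{\left(q \right)} = - \frac{2}{2 + \left(q + q\right)} = - \frac{2}{2 + 2 q}$)
$j{\left(H{\left(4 \right)} \right)} 11 + 8 = - \frac{1}{1 + \left(4 - 4\right)} 11 + 8 = - \frac{1}{1 + 0} \cdot 11 + 8 = - 1^{-1} \cdot 11 + 8 = \left(-1\right) 1 \cdot 11 + 8 = \left(-1\right) 11 + 8 = -11 + 8 = -3$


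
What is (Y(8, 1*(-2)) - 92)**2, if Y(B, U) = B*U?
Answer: 11664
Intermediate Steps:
(Y(8, 1*(-2)) - 92)**2 = (8*(1*(-2)) - 92)**2 = (8*(-2) - 92)**2 = (-16 - 92)**2 = (-108)**2 = 11664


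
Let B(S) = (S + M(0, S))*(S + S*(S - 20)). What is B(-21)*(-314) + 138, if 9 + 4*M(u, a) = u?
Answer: 6132558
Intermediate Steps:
M(u, a) = -9/4 + u/4
B(S) = (-9/4 + S)*(S + S*(-20 + S)) (B(S) = (S + (-9/4 + (¼)*0))*(S + S*(S - 20)) = (S + (-9/4 + 0))*(S + S*(-20 + S)) = (S - 9/4)*(S + S*(-20 + S)) = (-9/4 + S)*(S + S*(-20 + S)))
B(-21)*(-314) + 138 = ((¼)*(-21)*(171 - 85*(-21) + 4*(-21)²))*(-314) + 138 = ((¼)*(-21)*(171 + 1785 + 4*441))*(-314) + 138 = ((¼)*(-21)*(171 + 1785 + 1764))*(-314) + 138 = ((¼)*(-21)*3720)*(-314) + 138 = -19530*(-314) + 138 = 6132420 + 138 = 6132558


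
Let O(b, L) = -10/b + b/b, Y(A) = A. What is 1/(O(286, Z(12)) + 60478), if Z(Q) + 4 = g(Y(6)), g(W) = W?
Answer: 143/8648492 ≈ 1.6535e-5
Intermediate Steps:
Z(Q) = 2 (Z(Q) = -4 + 6 = 2)
O(b, L) = 1 - 10/b (O(b, L) = -10/b + 1 = 1 - 10/b)
1/(O(286, Z(12)) + 60478) = 1/((-10 + 286)/286 + 60478) = 1/((1/286)*276 + 60478) = 1/(138/143 + 60478) = 1/(8648492/143) = 143/8648492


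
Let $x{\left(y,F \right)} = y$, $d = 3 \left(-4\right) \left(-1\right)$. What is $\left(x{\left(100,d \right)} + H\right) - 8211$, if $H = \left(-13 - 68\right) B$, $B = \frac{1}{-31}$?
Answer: $- \frac{251360}{31} \approx -8108.4$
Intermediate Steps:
$d = 12$ ($d = \left(-12\right) \left(-1\right) = 12$)
$B = - \frac{1}{31} \approx -0.032258$
$H = \frac{81}{31}$ ($H = \left(-13 - 68\right) \left(- \frac{1}{31}\right) = \left(-81\right) \left(- \frac{1}{31}\right) = \frac{81}{31} \approx 2.6129$)
$\left(x{\left(100,d \right)} + H\right) - 8211 = \left(100 + \frac{81}{31}\right) - 8211 = \frac{3181}{31} - 8211 = - \frac{251360}{31}$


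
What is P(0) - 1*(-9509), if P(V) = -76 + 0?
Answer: 9433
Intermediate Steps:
P(V) = -76
P(0) - 1*(-9509) = -76 - 1*(-9509) = -76 + 9509 = 9433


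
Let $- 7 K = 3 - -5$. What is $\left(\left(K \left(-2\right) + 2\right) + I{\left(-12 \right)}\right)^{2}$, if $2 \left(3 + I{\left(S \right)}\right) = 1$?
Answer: $\frac{625}{196} \approx 3.1888$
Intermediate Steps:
$K = - \frac{8}{7}$ ($K = - \frac{3 - -5}{7} = - \frac{3 + 5}{7} = \left(- \frac{1}{7}\right) 8 = - \frac{8}{7} \approx -1.1429$)
$I{\left(S \right)} = - \frac{5}{2}$ ($I{\left(S \right)} = -3 + \frac{1}{2} \cdot 1 = -3 + \frac{1}{2} = - \frac{5}{2}$)
$\left(\left(K \left(-2\right) + 2\right) + I{\left(-12 \right)}\right)^{2} = \left(\left(\left(- \frac{8}{7}\right) \left(-2\right) + 2\right) - \frac{5}{2}\right)^{2} = \left(\left(\frac{16}{7} + 2\right) - \frac{5}{2}\right)^{2} = \left(\frac{30}{7} - \frac{5}{2}\right)^{2} = \left(\frac{25}{14}\right)^{2} = \frac{625}{196}$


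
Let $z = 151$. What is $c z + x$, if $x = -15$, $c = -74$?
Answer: $-11189$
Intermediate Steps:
$c z + x = \left(-74\right) 151 - 15 = -11174 - 15 = -11189$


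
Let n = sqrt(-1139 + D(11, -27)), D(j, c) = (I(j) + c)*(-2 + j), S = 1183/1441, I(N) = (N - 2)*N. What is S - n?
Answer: 1183/1441 - I*sqrt(491) ≈ 0.82096 - 22.159*I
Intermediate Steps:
I(N) = N*(-2 + N) (I(N) = (-2 + N)*N = N*(-2 + N))
S = 1183/1441 (S = 1183*(1/1441) = 1183/1441 ≈ 0.82096)
D(j, c) = (-2 + j)*(c + j*(-2 + j)) (D(j, c) = (j*(-2 + j) + c)*(-2 + j) = (c + j*(-2 + j))*(-2 + j) = (-2 + j)*(c + j*(-2 + j)))
n = I*sqrt(491) (n = sqrt(-1139 + (11**3 - 4*11**2 - 2*(-27) + 4*11 - 27*11)) = sqrt(-1139 + (1331 - 4*121 + 54 + 44 - 297)) = sqrt(-1139 + (1331 - 484 + 54 + 44 - 297)) = sqrt(-1139 + 648) = sqrt(-491) = I*sqrt(491) ≈ 22.159*I)
S - n = 1183/1441 - I*sqrt(491)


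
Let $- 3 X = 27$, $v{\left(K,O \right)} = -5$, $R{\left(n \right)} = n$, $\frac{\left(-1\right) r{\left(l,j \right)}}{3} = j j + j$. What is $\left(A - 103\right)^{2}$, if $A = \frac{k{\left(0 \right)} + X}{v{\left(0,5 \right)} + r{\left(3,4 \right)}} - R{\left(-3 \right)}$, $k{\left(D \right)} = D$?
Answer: $\frac{42133081}{4225} \approx 9972.3$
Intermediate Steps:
$r{\left(l,j \right)} = - 3 j - 3 j^{2}$ ($r{\left(l,j \right)} = - 3 \left(j j + j\right) = - 3 \left(j^{2} + j\right) = - 3 \left(j + j^{2}\right) = - 3 j - 3 j^{2}$)
$X = -9$ ($X = \left(- \frac{1}{3}\right) 27 = -9$)
$A = \frac{204}{65}$ ($A = \frac{0 - 9}{-5 - 12 \left(1 + 4\right)} - -3 = - \frac{9}{-5 - 12 \cdot 5} + 3 = - \frac{9}{-5 - 60} + 3 = - \frac{9}{-65} + 3 = \left(-9\right) \left(- \frac{1}{65}\right) + 3 = \frac{9}{65} + 3 = \frac{204}{65} \approx 3.1385$)
$\left(A - 103\right)^{2} = \left(\frac{204}{65} - 103\right)^{2} = \left(- \frac{6491}{65}\right)^{2} = \frac{42133081}{4225}$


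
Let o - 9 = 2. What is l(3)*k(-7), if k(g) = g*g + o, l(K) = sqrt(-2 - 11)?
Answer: 60*I*sqrt(13) ≈ 216.33*I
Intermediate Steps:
o = 11 (o = 9 + 2 = 11)
l(K) = I*sqrt(13) (l(K) = sqrt(-13) = I*sqrt(13))
k(g) = 11 + g**2 (k(g) = g*g + 11 = g**2 + 11 = 11 + g**2)
l(3)*k(-7) = (I*sqrt(13))*(11 + (-7)**2) = (I*sqrt(13))*(11 + 49) = (I*sqrt(13))*60 = 60*I*sqrt(13)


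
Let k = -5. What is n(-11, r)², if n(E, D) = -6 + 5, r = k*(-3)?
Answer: 1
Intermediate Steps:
r = 15 (r = -5*(-3) = 15)
n(E, D) = -1
n(-11, r)² = (-1)² = 1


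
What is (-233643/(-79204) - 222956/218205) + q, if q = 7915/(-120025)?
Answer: 154512323648179/82974285044820 ≈ 1.8622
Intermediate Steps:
q = -1583/24005 (q = 7915*(-1/120025) = -1583/24005 ≈ -0.065945)
(-233643/(-79204) - 222956/218205) + q = (-233643/(-79204) - 222956/218205) - 1583/24005 = (-233643*(-1/79204) - 222956*1/218205) - 1583/24005 = (233643/79204 - 222956/218205) - 1583/24005 = 33323063791/17282708820 - 1583/24005 = 154512323648179/82974285044820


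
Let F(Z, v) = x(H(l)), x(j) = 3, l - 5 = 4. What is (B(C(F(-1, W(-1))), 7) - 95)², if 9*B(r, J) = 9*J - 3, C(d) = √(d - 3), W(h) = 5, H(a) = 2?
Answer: 70225/9 ≈ 7802.8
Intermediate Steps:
l = 9 (l = 5 + 4 = 9)
F(Z, v) = 3
C(d) = √(-3 + d)
B(r, J) = -⅓ + J (B(r, J) = (9*J - 3)/9 = (-3 + 9*J)/9 = -⅓ + J)
(B(C(F(-1, W(-1))), 7) - 95)² = ((-⅓ + 7) - 95)² = (20/3 - 95)² = (-265/3)² = 70225/9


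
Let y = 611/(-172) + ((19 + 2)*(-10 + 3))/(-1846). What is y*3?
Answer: -1653933/158756 ≈ -10.418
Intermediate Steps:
y = -551311/158756 (y = 611*(-1/172) + (21*(-7))*(-1/1846) = -611/172 - 147*(-1/1846) = -611/172 + 147/1846 = -551311/158756 ≈ -3.4727)
y*3 = -551311/158756*3 = -1653933/158756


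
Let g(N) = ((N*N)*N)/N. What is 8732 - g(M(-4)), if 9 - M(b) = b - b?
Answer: 8651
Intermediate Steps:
M(b) = 9 (M(b) = 9 - (b - b) = 9 - 1*0 = 9 + 0 = 9)
g(N) = N² (g(N) = (N²*N)/N = N³/N = N²)
8732 - g(M(-4)) = 8732 - 1*9² = 8732 - 1*81 = 8732 - 81 = 8651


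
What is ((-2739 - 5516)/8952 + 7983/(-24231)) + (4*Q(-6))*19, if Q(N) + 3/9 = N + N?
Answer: -67864668523/72305304 ≈ -938.58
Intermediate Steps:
Q(N) = -1/3 + 2*N (Q(N) = -1/3 + (N + N) = -1/3 + 2*N)
((-2739 - 5516)/8952 + 7983/(-24231)) + (4*Q(-6))*19 = ((-2739 - 5516)/8952 + 7983/(-24231)) + (4*(-1/3 + 2*(-6)))*19 = (-8255*1/8952 + 7983*(-1/24231)) + (4*(-1/3 - 12))*19 = (-8255/8952 - 2661/8077) + (4*(-37/3))*19 = -90496907/72305304 - 148/3*19 = -90496907/72305304 - 2812/3 = -67864668523/72305304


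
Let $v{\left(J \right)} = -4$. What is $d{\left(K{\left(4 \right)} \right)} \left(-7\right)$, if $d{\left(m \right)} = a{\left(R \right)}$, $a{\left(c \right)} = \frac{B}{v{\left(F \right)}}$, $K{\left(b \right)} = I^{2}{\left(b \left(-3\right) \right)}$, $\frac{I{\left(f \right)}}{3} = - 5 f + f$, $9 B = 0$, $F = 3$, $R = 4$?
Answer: $0$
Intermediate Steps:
$B = 0$ ($B = \frac{1}{9} \cdot 0 = 0$)
$I{\left(f \right)} = - 12 f$ ($I{\left(f \right)} = 3 \left(- 5 f + f\right) = 3 \left(- 4 f\right) = - 12 f$)
$K{\left(b \right)} = 1296 b^{2}$ ($K{\left(b \right)} = \left(- 12 b \left(-3\right)\right)^{2} = \left(- 12 \left(- 3 b\right)\right)^{2} = \left(36 b\right)^{2} = 1296 b^{2}$)
$a{\left(c \right)} = 0$ ($a{\left(c \right)} = \frac{0}{-4} = 0 \left(- \frac{1}{4}\right) = 0$)
$d{\left(m \right)} = 0$
$d{\left(K{\left(4 \right)} \right)} \left(-7\right) = 0 \left(-7\right) = 0$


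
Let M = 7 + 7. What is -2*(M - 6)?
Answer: -16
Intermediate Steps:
M = 14
-2*(M - 6) = -2*(14 - 6) = -2*8 = -16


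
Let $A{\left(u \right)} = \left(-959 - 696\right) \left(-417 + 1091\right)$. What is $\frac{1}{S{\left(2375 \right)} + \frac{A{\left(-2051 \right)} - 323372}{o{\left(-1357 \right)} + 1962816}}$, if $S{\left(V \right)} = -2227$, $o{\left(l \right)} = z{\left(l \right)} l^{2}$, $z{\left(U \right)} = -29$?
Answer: $- \frac{51439205}{114553670693} \approx -0.00044904$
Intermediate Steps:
$A{\left(u \right)} = -1115470$ ($A{\left(u \right)} = \left(-1655\right) 674 = -1115470$)
$o{\left(l \right)} = - 29 l^{2}$
$\frac{1}{S{\left(2375 \right)} + \frac{A{\left(-2051 \right)} - 323372}{o{\left(-1357 \right)} + 1962816}} = \frac{1}{-2227 + \frac{-1115470 - 323372}{- 29 \left(-1357\right)^{2} + 1962816}} = \frac{1}{-2227 - \frac{1438842}{\left(-29\right) 1841449 + 1962816}} = \frac{1}{-2227 - \frac{1438842}{-53402021 + 1962816}} = \frac{1}{-2227 - \frac{1438842}{-51439205}} = \frac{1}{-2227 - - \frac{1438842}{51439205}} = \frac{1}{-2227 + \frac{1438842}{51439205}} = \frac{1}{- \frac{114553670693}{51439205}} = - \frac{51439205}{114553670693}$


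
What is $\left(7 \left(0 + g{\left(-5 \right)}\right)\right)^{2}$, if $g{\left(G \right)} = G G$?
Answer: $30625$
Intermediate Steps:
$g{\left(G \right)} = G^{2}$
$\left(7 \left(0 + g{\left(-5 \right)}\right)\right)^{2} = \left(7 \left(0 + \left(-5\right)^{2}\right)\right)^{2} = \left(7 \left(0 + 25\right)\right)^{2} = \left(7 \cdot 25\right)^{2} = 175^{2} = 30625$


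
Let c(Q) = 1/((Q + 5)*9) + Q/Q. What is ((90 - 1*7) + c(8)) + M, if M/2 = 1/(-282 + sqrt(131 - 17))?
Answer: 130075817/1548495 - sqrt(114)/39705 ≈ 84.001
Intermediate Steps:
M = 2/(-282 + sqrt(114)) (M = 2/(-282 + sqrt(131 - 17)) = 2/(-282 + sqrt(114)) ≈ -0.0073713)
c(Q) = 1 + 1/(9*(5 + Q)) (c(Q) = (1/9)/(5 + Q) + 1 = 1/(9*(5 + Q)) + 1 = 1 + 1/(9*(5 + Q)))
((90 - 1*7) + c(8)) + M = ((90 - 1*7) + (46/9 + 8)/(5 + 8)) + (-94/13235 - sqrt(114)/39705) = ((90 - 7) + (118/9)/13) + (-94/13235 - sqrt(114)/39705) = (83 + (1/13)*(118/9)) + (-94/13235 - sqrt(114)/39705) = (83 + 118/117) + (-94/13235 - sqrt(114)/39705) = 9829/117 + (-94/13235 - sqrt(114)/39705) = 130075817/1548495 - sqrt(114)/39705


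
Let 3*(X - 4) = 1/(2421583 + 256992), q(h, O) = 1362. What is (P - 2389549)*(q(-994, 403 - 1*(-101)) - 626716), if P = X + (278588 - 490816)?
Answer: 13074358837613510096/8035725 ≈ 1.6270e+12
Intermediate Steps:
X = 32142901/8035725 (X = 4 + 1/(3*(2421583 + 256992)) = 4 + (⅓)/2678575 = 4 + (⅓)*(1/2678575) = 4 + 1/8035725 = 32142901/8035725 ≈ 4.0000)
P = -1705373702399/8035725 (P = 32142901/8035725 + (278588 - 490816) = 32142901/8035725 - 212228 = -1705373702399/8035725 ≈ -2.1222e+5)
(P - 2389549)*(q(-994, 403 - 1*(-101)) - 626716) = (-1705373702399/8035725 - 2389549)*(1362 - 626716) = -20907132340424/8035725*(-625354) = 13074358837613510096/8035725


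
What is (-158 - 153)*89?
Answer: -27679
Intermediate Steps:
(-158 - 153)*89 = -311*89 = -27679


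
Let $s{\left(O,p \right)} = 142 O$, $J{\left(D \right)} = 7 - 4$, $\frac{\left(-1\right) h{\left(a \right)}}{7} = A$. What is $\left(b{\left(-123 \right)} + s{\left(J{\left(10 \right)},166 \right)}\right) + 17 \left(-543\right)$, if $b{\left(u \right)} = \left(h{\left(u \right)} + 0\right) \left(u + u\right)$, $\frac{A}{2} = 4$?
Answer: $4971$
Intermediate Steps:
$A = 8$ ($A = 2 \cdot 4 = 8$)
$h{\left(a \right)} = -56$ ($h{\left(a \right)} = \left(-7\right) 8 = -56$)
$J{\left(D \right)} = 3$
$b{\left(u \right)} = - 112 u$ ($b{\left(u \right)} = \left(-56 + 0\right) \left(u + u\right) = - 56 \cdot 2 u = - 112 u$)
$\left(b{\left(-123 \right)} + s{\left(J{\left(10 \right)},166 \right)}\right) + 17 \left(-543\right) = \left(\left(-112\right) \left(-123\right) + 142 \cdot 3\right) + 17 \left(-543\right) = \left(13776 + 426\right) - 9231 = 14202 - 9231 = 4971$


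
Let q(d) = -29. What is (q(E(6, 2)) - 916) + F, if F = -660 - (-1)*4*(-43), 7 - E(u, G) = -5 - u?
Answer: -1777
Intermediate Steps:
E(u, G) = 12 + u (E(u, G) = 7 - (-5 - u) = 7 + (5 + u) = 12 + u)
F = -832 (F = -660 - (-1)*(-172) = -660 - 1*172 = -660 - 172 = -832)
(q(E(6, 2)) - 916) + F = (-29 - 916) - 832 = -945 - 832 = -1777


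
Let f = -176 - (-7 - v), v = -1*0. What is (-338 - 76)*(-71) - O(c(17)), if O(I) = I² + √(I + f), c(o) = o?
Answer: 29105 - 2*I*√38 ≈ 29105.0 - 12.329*I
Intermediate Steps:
v = 0
f = -169 (f = -176 - (-7 - 1*0) = -176 - (-7 + 0) = -176 - 1*(-7) = -176 + 7 = -169)
O(I) = I² + √(-169 + I) (O(I) = I² + √(I - 169) = I² + √(-169 + I))
(-338 - 76)*(-71) - O(c(17)) = (-338 - 76)*(-71) - (17² + √(-169 + 17)) = -414*(-71) - (289 + √(-152)) = 29394 - (289 + 2*I*√38) = 29394 + (-289 - 2*I*√38) = 29105 - 2*I*√38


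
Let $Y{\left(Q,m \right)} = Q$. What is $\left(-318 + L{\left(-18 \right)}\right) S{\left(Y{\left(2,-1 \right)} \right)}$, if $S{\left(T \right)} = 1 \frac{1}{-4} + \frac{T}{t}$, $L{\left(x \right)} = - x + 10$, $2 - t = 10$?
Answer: $145$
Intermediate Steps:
$t = -8$ ($t = 2 - 10 = -8$)
$L{\left(x \right)} = 10 - x$
$S{\left(T \right)} = - \frac{1}{4} - \frac{T}{8}$ ($S{\left(T \right)} = 1 \frac{1}{-4} + \frac{T}{-8} = 1 \left(- \frac{1}{4}\right) + T \left(- \frac{1}{8}\right) = - \frac{1}{4} - \frac{T}{8}$)
$\left(-318 + L{\left(-18 \right)}\right) S{\left(Y{\left(2,-1 \right)} \right)} = \left(-318 + \left(10 - -18\right)\right) \left(- \frac{1}{4} - \frac{1}{4}\right) = \left(-318 + \left(10 + 18\right)\right) \left(- \frac{1}{4} - \frac{1}{4}\right) = \left(-318 + 28\right) \left(- \frac{1}{2}\right) = \left(-290\right) \left(- \frac{1}{2}\right) = 145$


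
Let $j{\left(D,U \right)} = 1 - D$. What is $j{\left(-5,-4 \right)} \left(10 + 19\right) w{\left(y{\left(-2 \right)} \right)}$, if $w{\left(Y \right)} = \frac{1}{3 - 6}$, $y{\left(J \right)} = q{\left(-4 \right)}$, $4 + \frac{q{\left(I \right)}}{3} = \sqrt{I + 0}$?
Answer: $-58$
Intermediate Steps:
$q{\left(I \right)} = -12 + 3 \sqrt{I}$ ($q{\left(I \right)} = -12 + 3 \sqrt{I + 0} = -12 + 3 \sqrt{I}$)
$y{\left(J \right)} = -12 + 6 i$ ($y{\left(J \right)} = -12 + 3 \sqrt{-4} = -12 + 3 \cdot 2 i = -12 + 6 i$)
$w{\left(Y \right)} = - \frac{1}{3}$ ($w{\left(Y \right)} = \frac{1}{-3} = - \frac{1}{3}$)
$j{\left(-5,-4 \right)} \left(10 + 19\right) w{\left(y{\left(-2 \right)} \right)} = \left(1 - -5\right) \left(10 + 19\right) \left(- \frac{1}{3}\right) = \left(1 + 5\right) 29 \left(- \frac{1}{3}\right) = 6 \cdot 29 \left(- \frac{1}{3}\right) = 174 \left(- \frac{1}{3}\right) = -58$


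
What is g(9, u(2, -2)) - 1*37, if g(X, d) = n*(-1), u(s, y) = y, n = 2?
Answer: -39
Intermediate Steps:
g(X, d) = -2 (g(X, d) = 2*(-1) = -2)
g(9, u(2, -2)) - 1*37 = -2 - 1*37 = -2 - 37 = -39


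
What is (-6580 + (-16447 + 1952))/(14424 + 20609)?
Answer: -21075/35033 ≈ -0.60158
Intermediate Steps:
(-6580 + (-16447 + 1952))/(14424 + 20609) = (-6580 - 14495)/35033 = -21075*1/35033 = -21075/35033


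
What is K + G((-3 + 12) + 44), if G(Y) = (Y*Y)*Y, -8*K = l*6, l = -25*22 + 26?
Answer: 149270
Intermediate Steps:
l = -524 (l = -550 + 26 = -524)
K = 393 (K = -(-131)*6/2 = -⅛*(-3144) = 393)
G(Y) = Y³ (G(Y) = Y²*Y = Y³)
K + G((-3 + 12) + 44) = 393 + ((-3 + 12) + 44)³ = 393 + (9 + 44)³ = 393 + 53³ = 393 + 148877 = 149270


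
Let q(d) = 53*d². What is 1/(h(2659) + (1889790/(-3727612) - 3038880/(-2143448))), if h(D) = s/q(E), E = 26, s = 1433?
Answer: 1277962765154972/1215060219075197 ≈ 1.0518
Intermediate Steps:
h(D) = 1433/35828 (h(D) = 1433/((53*26²)) = 1433/((53*676)) = 1433/35828)
1/(h(2659) + (1889790/(-3727612) - 3038880/(-2143448))) = 1/(1433/35828 + (1889790/(-3727612) - 3038880/(-2143448))) = 1/(1433/35828 + (1889790*(-1/3727612) - 3038880*(-1/2143448))) = 1/(1433/35828 + (-134985/266258 + 379860/267931)) = 1/(1433/35828 + 64974097845/71338772198) = 1/(1215060219075197/1277962765154972) = 1277962765154972/1215060219075197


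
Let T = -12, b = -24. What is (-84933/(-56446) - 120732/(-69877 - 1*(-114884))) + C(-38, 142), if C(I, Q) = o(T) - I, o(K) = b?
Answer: 32574252767/2540465122 ≈ 12.822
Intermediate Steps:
o(K) = -24
C(I, Q) = -24 - I
(-84933/(-56446) - 120732/(-69877 - 1*(-114884))) + C(-38, 142) = (-84933/(-56446) - 120732/(-69877 - 1*(-114884))) + (-24 - 1*(-38)) = (-84933*(-1/56446) - 120732/(-69877 + 114884)) + (-24 + 38) = (84933/56446 - 120732/45007) + 14 = -2992258941/2540465122 + 14 = 32574252767/2540465122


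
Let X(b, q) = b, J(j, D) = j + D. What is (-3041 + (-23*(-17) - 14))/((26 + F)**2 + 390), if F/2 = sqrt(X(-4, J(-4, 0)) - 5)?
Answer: -685980/289561 + 207792*I/289561 ≈ -2.369 + 0.71761*I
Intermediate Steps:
J(j, D) = D + j
F = 6*I (F = 2*sqrt(-4 - 5) = 2*sqrt(-9) = 2*(3*I) = 6*I ≈ 6.0*I)
(-3041 + (-23*(-17) - 14))/((26 + F)**2 + 390) = (-3041 + (-23*(-17) - 14))/((26 + 6*I)**2 + 390) = (-3041 + (391 - 14))/(390 + (26 + 6*I)**2) = (-3041 + 377)/(390 + (26 + 6*I)**2) = -2664/(390 + (26 + 6*I)**2)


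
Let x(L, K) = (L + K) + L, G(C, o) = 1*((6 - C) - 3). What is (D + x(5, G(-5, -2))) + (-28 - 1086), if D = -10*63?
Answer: -1726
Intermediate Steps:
G(C, o) = 3 - C (G(C, o) = 1*(3 - C) = 3 - C)
x(L, K) = K + 2*L (x(L, K) = (K + L) + L = K + 2*L)
D = -630
(D + x(5, G(-5, -2))) + (-28 - 1086) = (-630 + ((3 - 1*(-5)) + 2*5)) + (-28 - 1086) = (-630 + ((3 + 5) + 10)) - 1114 = (-630 + (8 + 10)) - 1114 = (-630 + 18) - 1114 = -612 - 1114 = -1726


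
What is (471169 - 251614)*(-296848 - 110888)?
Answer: -89520477480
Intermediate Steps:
(471169 - 251614)*(-296848 - 110888) = 219555*(-407736) = -89520477480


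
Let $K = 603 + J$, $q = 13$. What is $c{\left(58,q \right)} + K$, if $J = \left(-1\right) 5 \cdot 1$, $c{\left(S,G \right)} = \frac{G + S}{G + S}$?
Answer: $599$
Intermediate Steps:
$c{\left(S,G \right)} = 1$
$J = -5$ ($J = \left(-5\right) 1 = -5$)
$K = 598$ ($K = 603 - 5 = 598$)
$c{\left(58,q \right)} + K = 1 + 598 = 599$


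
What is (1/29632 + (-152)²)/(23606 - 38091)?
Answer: -684617729/429219520 ≈ -1.5950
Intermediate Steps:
(1/29632 + (-152)²)/(23606 - 38091) = (1/29632 + 23104)/(-14485) = (684617729/29632)*(-1/14485) = -684617729/429219520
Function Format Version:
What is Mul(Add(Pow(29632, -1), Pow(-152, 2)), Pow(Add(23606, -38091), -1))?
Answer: Rational(-684617729, 429219520) ≈ -1.5950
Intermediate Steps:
Mul(Add(Pow(29632, -1), Pow(-152, 2)), Pow(Add(23606, -38091), -1)) = Mul(Add(Rational(1, 29632), 23104), Pow(-14485, -1)) = Mul(Rational(684617729, 29632), Rational(-1, 14485)) = Rational(-684617729, 429219520)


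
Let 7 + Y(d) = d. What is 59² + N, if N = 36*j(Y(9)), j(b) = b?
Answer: 3553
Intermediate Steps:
Y(d) = -7 + d
N = 72 (N = 36*(-7 + 9) = 36*2 = 72)
59² + N = 59² + 72 = 3481 + 72 = 3553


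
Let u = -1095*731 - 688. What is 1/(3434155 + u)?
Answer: 1/2633022 ≈ 3.7979e-7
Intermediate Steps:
u = -801133 (u = -800445 - 688 = -801133)
1/(3434155 + u) = 1/(3434155 - 801133) = 1/2633022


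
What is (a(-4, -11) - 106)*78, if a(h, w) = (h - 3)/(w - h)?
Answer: -8190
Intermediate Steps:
a(h, w) = (-3 + h)/(w - h)
(a(-4, -11) - 106)*78 = ((3 - 1*(-4))/(-4 - 1*(-11)) - 106)*78 = ((3 + 4)/(-4 + 11) - 106)*78 = (7/7 - 106)*78 = ((1/7)*7 - 106)*78 = (1 - 106)*78 = -105*78 = -8190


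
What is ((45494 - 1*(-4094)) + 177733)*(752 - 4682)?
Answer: -893371530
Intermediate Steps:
((45494 - 1*(-4094)) + 177733)*(752 - 4682) = ((45494 + 4094) + 177733)*(-3930) = (49588 + 177733)*(-3930) = 227321*(-3930) = -893371530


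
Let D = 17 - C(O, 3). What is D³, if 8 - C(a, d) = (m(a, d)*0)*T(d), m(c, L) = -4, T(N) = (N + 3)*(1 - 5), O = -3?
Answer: 729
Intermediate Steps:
T(N) = -12 - 4*N (T(N) = (3 + N)*(-4) = -12 - 4*N)
C(a, d) = 8 (C(a, d) = 8 - (-4*0)*(-12 - 4*d) = 8 - 0*(-12 - 4*d) = 8 - 1*0 = 8 + 0 = 8)
D = 9 (D = 17 - 1*8 = 17 - 8 = 9)
D³ = 9³ = 729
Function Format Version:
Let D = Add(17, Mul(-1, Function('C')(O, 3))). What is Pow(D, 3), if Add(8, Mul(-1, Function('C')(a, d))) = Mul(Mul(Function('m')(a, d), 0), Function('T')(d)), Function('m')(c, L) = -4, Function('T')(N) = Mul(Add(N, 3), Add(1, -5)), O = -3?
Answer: 729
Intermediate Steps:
Function('T')(N) = Add(-12, Mul(-4, N)) (Function('T')(N) = Mul(Add(3, N), -4) = Add(-12, Mul(-4, N)))
Function('C')(a, d) = 8 (Function('C')(a, d) = Add(8, Mul(-1, Mul(Mul(-4, 0), Add(-12, Mul(-4, d))))) = Add(8, Mul(-1, Mul(0, Add(-12, Mul(-4, d))))) = Add(8, Mul(-1, 0)) = Add(8, 0) = 8)
D = 9 (D = Add(17, Mul(-1, 8)) = Add(17, -8) = 9)
Pow(D, 3) = Pow(9, 3) = 729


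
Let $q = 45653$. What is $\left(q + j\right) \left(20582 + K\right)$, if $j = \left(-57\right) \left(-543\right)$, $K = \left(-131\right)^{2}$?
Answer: $2891264772$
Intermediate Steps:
$K = 17161$
$j = 30951$
$\left(q + j\right) \left(20582 + K\right) = \left(45653 + 30951\right) \left(20582 + 17161\right) = 76604 \cdot 37743 = 2891264772$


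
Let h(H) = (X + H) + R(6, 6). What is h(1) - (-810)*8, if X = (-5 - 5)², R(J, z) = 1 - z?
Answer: 6576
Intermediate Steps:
X = 100 (X = (-10)² = 100)
h(H) = 95 + H (h(H) = (100 + H) + (1 - 1*6) = (100 + H) + (1 - 6) = (100 + H) - 5 = 95 + H)
h(1) - (-810)*8 = (95 + 1) - (-810)*8 = 96 - 54*(-120) = 96 + 6480 = 6576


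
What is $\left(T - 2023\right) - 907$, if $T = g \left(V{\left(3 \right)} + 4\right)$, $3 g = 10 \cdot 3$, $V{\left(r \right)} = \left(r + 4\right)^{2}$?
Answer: $-2400$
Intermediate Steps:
$V{\left(r \right)} = \left(4 + r\right)^{2}$
$g = 10$ ($g = \frac{10 \cdot 3}{3} = \frac{1}{3} \cdot 30 = 10$)
$T = 530$ ($T = 10 \left(\left(4 + 3\right)^{2} + 4\right) = 10 \left(7^{2} + 4\right) = 10 \left(49 + 4\right) = 10 \cdot 53 = 530$)
$\left(T - 2023\right) - 907 = \left(530 - 2023\right) - 907 = -1493 - 907 = -2400$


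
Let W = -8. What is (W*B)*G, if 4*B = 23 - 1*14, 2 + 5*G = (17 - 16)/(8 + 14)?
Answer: 387/55 ≈ 7.0364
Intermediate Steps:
G = -43/110 (G = -⅖ + ((17 - 16)/(8 + 14))/5 = -⅖ + (1/22)/5 = -⅖ + (1*(1/22))/5 = -⅖ + (⅕)*(1/22) = -⅖ + 1/110 = -43/110 ≈ -0.39091)
B = 9/4 (B = (23 - 1*14)/4 = (23 - 14)/4 = (¼)*9 = 9/4 ≈ 2.2500)
(W*B)*G = -8*9/4*(-43/110) = -18*(-43/110) = 387/55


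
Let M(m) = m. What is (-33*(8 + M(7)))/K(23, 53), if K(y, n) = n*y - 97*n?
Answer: 495/3922 ≈ 0.12621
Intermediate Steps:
K(y, n) = -97*n + n*y
(-33*(8 + M(7)))/K(23, 53) = (-33*(8 + 7))/((53*(-97 + 23))) = (-33*15)/((53*(-74))) = -495/(-3922) = -495*(-1/3922) = 495/3922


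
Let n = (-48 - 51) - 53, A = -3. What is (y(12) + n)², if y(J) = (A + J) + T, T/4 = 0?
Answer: 20449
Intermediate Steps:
T = 0 (T = 4*0 = 0)
y(J) = -3 + J (y(J) = (-3 + J) + 0 = -3 + J)
n = -152 (n = -99 - 53 = -152)
(y(12) + n)² = ((-3 + 12) - 152)² = (9 - 152)² = (-143)² = 20449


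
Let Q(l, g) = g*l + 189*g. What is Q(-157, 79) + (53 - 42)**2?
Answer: 2649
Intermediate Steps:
Q(l, g) = 189*g + g*l
Q(-157, 79) + (53 - 42)**2 = 79*(189 - 157) + (53 - 42)**2 = 79*32 + 11**2 = 2528 + 121 = 2649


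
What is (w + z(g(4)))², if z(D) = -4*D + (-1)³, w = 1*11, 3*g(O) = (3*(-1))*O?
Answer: 676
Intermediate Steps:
g(O) = -O (g(O) = ((3*(-1))*O)/3 = (-3*O)/3 = -O)
w = 11
z(D) = -1 - 4*D (z(D) = -4*D - 1 = -1 - 4*D)
(w + z(g(4)))² = (11 + (-1 - (-4)*4))² = (11 + (-1 - 4*(-4)))² = (11 + (-1 + 16))² = (11 + 15)² = 26² = 676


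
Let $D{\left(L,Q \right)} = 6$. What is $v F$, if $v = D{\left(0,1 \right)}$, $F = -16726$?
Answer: $-100356$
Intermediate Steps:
$v = 6$
$v F = 6 \left(-16726\right) = -100356$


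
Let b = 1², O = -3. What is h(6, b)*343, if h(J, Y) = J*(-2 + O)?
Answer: -10290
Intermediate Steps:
b = 1
h(J, Y) = -5*J (h(J, Y) = J*(-2 - 3) = J*(-5) = -5*J)
h(6, b)*343 = -5*6*343 = -30*343 = -10290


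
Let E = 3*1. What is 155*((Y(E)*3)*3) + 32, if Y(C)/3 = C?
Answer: 12587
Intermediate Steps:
E = 3
Y(C) = 3*C
155*((Y(E)*3)*3) + 32 = 155*(((3*3)*3)*3) + 32 = 155*((9*3)*3) + 32 = 155*(27*3) + 32 = 155*81 + 32 = 12555 + 32 = 12587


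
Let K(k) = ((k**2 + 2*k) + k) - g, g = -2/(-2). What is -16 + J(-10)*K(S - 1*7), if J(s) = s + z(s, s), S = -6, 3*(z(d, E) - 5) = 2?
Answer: -575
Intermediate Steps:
z(d, E) = 17/3 (z(d, E) = 5 + (1/3)*2 = 5 + 2/3 = 17/3)
g = 1 (g = -2*(-1/2) = 1)
J(s) = 17/3 + s (J(s) = s + 17/3 = 17/3 + s)
K(k) = -1 + k**2 + 3*k (K(k) = ((k**2 + 2*k) + k) - 1*1 = (k**2 + 3*k) - 1 = -1 + k**2 + 3*k)
-16 + J(-10)*K(S - 1*7) = -16 + (17/3 - 10)*(-1 + (-6 - 1*7)**2 + 3*(-6 - 1*7)) = -16 - 13*(-1 + (-6 - 7)**2 + 3*(-6 - 7))/3 = -16 - 13*(-1 + (-13)**2 + 3*(-13))/3 = -16 - 13*(-1 + 169 - 39)/3 = -16 - 13/3*129 = -16 - 559 = -575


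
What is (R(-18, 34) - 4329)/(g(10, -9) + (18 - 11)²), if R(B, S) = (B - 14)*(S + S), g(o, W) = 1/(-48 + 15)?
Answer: -214665/1616 ≈ -132.84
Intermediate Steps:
g(o, W) = -1/33 (g(o, W) = 1/(-33) = -1/33)
R(B, S) = 2*S*(-14 + B) (R(B, S) = (-14 + B)*(2*S) = 2*S*(-14 + B))
(R(-18, 34) - 4329)/(g(10, -9) + (18 - 11)²) = (2*34*(-14 - 18) - 4329)/(-1/33 + (18 - 11)²) = (2*34*(-32) - 4329)/(-1/33 + 7²) = (-2176 - 4329)/(-1/33 + 49) = -6505/1616/33 = -6505*33/1616 = -214665/1616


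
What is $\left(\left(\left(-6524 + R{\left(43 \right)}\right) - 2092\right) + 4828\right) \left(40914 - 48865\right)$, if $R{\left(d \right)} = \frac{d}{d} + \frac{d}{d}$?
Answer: $30102486$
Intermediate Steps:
$R{\left(d \right)} = 2$ ($R{\left(d \right)} = 1 + 1 = 2$)
$\left(\left(\left(-6524 + R{\left(43 \right)}\right) - 2092\right) + 4828\right) \left(40914 - 48865\right) = \left(\left(\left(-6524 + 2\right) - 2092\right) + 4828\right) \left(40914 - 48865\right) = \left(\left(-6522 - 2092\right) + 4828\right) \left(-7951\right) = \left(-8614 + 4828\right) \left(-7951\right) = \left(-3786\right) \left(-7951\right) = 30102486$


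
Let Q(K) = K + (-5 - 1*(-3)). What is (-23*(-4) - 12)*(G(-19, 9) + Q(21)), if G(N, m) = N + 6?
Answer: 480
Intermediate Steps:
G(N, m) = 6 + N
Q(K) = -2 + K (Q(K) = K + (-5 + 3) = K - 2 = -2 + K)
(-23*(-4) - 12)*(G(-19, 9) + Q(21)) = (-23*(-4) - 12)*((6 - 19) + (-2 + 21)) = (92 - 12)*(-13 + 19) = 80*6 = 480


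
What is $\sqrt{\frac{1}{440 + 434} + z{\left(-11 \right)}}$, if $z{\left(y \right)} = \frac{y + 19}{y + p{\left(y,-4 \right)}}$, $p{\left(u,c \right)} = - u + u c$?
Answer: $\frac{\sqrt{16911026}}{9614} \approx 0.42774$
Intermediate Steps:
$p{\left(u,c \right)} = - u + c u$
$z{\left(y \right)} = - \frac{19 + y}{4 y}$ ($z{\left(y \right)} = \frac{y + 19}{y + y \left(-1 - 4\right)} = \frac{19 + y}{y + y \left(-5\right)} = \frac{19 + y}{y - 5 y} = \frac{19 + y}{\left(-4\right) y} = \left(19 + y\right) \left(- \frac{1}{4 y}\right) = - \frac{19 + y}{4 y}$)
$\sqrt{\frac{1}{440 + 434} + z{\left(-11 \right)}} = \sqrt{\frac{1}{440 + 434} + \frac{-19 - -11}{4 \left(-11\right)}} = \sqrt{\frac{1}{874} + \frac{1}{4} \left(- \frac{1}{11}\right) \left(-19 + 11\right)} = \sqrt{\frac{1}{874} + \frac{1}{4} \left(- \frac{1}{11}\right) \left(-8\right)} = \sqrt{\frac{1}{874} + \frac{2}{11}} = \sqrt{\frac{1759}{9614}} = \frac{\sqrt{16911026}}{9614}$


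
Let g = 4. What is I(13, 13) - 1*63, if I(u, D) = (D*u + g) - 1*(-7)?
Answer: 117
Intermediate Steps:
I(u, D) = 11 + D*u (I(u, D) = (D*u + 4) - 1*(-7) = (4 + D*u) + 7 = 11 + D*u)
I(13, 13) - 1*63 = (11 + 13*13) - 1*63 = (11 + 169) - 63 = 180 - 63 = 117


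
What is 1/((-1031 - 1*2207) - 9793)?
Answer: -1/13031 ≈ -7.6740e-5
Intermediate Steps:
1/((-1031 - 1*2207) - 9793) = 1/((-1031 - 2207) - 9793) = 1/(-3238 - 9793) = 1/(-13031) = -1/13031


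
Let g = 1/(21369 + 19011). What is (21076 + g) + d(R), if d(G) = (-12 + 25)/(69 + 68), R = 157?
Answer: 116594221637/5532060 ≈ 21076.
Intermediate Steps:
g = 1/40380 ≈ 2.4765e-5
d(G) = 13/137
(21076 + g) + d(R) = (21076 + 1/40380) + 13/137 = 851048881/40380 + 13/137 = 116594221637/5532060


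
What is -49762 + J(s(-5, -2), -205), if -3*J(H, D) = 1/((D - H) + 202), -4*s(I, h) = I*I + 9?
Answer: -1642148/33 ≈ -49762.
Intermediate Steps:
s(I, h) = -9/4 - I²/4 (s(I, h) = -(I*I + 9)/4 = -(I² + 9)/4 = -(9 + I²)/4 = -9/4 - I²/4)
J(H, D) = -1/(3*(202 + D - H)) (J(H, D) = -1/(3*((D - H) + 202)) = -1/(3*(202 + D - H)))
-49762 + J(s(-5, -2), -205) = -49762 - 1/(606 - 3*(-9/4 - ¼*(-5)²) + 3*(-205)) = -49762 - 1/(606 - 3*(-9/4 - ¼*25) - 615) = -49762 - 1/(606 - 3*(-9/4 - 25/4) - 615) = -49762 - 1/(606 - 3*(-17/2) - 615) = -49762 - 1/(606 + 51/2 - 615) = -49762 - 1/33/2 = -49762 - 1*2/33 = -49762 - 2/33 = -1642148/33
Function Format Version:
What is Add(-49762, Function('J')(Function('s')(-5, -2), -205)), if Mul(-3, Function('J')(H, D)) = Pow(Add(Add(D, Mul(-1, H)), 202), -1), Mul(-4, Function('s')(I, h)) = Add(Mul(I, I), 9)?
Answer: Rational(-1642148, 33) ≈ -49762.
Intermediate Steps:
Function('s')(I, h) = Add(Rational(-9, 4), Mul(Rational(-1, 4), Pow(I, 2))) (Function('s')(I, h) = Mul(Rational(-1, 4), Add(Mul(I, I), 9)) = Mul(Rational(-1, 4), Add(Pow(I, 2), 9)) = Mul(Rational(-1, 4), Add(9, Pow(I, 2))) = Add(Rational(-9, 4), Mul(Rational(-1, 4), Pow(I, 2))))
Function('J')(H, D) = Mul(Rational(-1, 3), Pow(Add(202, D, Mul(-1, H)), -1)) (Function('J')(H, D) = Mul(Rational(-1, 3), Pow(Add(Add(D, Mul(-1, H)), 202), -1)) = Mul(Rational(-1, 3), Pow(Add(202, D, Mul(-1, H)), -1)))
Add(-49762, Function('J')(Function('s')(-5, -2), -205)) = Add(-49762, Mul(-1, Pow(Add(606, Mul(-3, Add(Rational(-9, 4), Mul(Rational(-1, 4), Pow(-5, 2)))), Mul(3, -205)), -1))) = Add(-49762, Mul(-1, Pow(Add(606, Mul(-3, Add(Rational(-9, 4), Mul(Rational(-1, 4), 25))), -615), -1))) = Add(-49762, Mul(-1, Pow(Add(606, Mul(-3, Add(Rational(-9, 4), Rational(-25, 4))), -615), -1))) = Add(-49762, Mul(-1, Pow(Add(606, Mul(-3, Rational(-17, 2)), -615), -1))) = Add(-49762, Mul(-1, Pow(Add(606, Rational(51, 2), -615), -1))) = Add(-49762, Mul(-1, Pow(Rational(33, 2), -1))) = Add(-49762, Mul(-1, Rational(2, 33))) = Add(-49762, Rational(-2, 33)) = Rational(-1642148, 33)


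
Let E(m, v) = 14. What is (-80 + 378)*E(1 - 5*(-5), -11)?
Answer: 4172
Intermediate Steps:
(-80 + 378)*E(1 - 5*(-5), -11) = (-80 + 378)*14 = 298*14 = 4172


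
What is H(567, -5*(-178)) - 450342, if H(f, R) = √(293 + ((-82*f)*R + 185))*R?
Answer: -450342 + 890*I*√41379182 ≈ -4.5034e+5 + 5.7251e+6*I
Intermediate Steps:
H(f, R) = R*√(478 - 82*R*f) (H(f, R) = √(293 + (-82*R*f + 185))*R = √(293 + (185 - 82*R*f))*R = √(478 - 82*R*f)*R = R*√(478 - 82*R*f))
H(567, -5*(-178)) - 450342 = (-5*(-178))*√(478 - 82*(-5*(-178))*567) - 450342 = 890*√(478 - 82*890*567) - 450342 = 890*√(478 - 41379660) - 450342 = 890*√(-41379182) - 450342 = 890*(I*√41379182) - 450342 = 890*I*√41379182 - 450342 = -450342 + 890*I*√41379182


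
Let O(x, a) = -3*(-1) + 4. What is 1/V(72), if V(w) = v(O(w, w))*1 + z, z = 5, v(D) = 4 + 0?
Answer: 1/9 ≈ 0.11111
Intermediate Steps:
O(x, a) = 7 (O(x, a) = 3 + 4 = 7)
v(D) = 4
V(w) = 9 (V(w) = 4*1 + 5 = 4 + 5 = 9)
1/V(72) = 1/9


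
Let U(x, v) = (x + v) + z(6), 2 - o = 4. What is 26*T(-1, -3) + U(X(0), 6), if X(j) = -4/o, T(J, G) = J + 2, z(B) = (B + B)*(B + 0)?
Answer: 106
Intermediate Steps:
o = -2 (o = 2 - 1*4 = 2 - 4 = -2)
z(B) = 2*B² (z(B) = (2*B)*B = 2*B²)
T(J, G) = 2 + J
X(j) = 2 (X(j) = -4/(-2) = -4*(-½) = 2)
U(x, v) = 72 + v + x (U(x, v) = (x + v) + 2*6² = (v + x) + 2*36 = (v + x) + 72 = 72 + v + x)
26*T(-1, -3) + U(X(0), 6) = 26*(2 - 1) + (72 + 6 + 2) = 26*1 + 80 = 26 + 80 = 106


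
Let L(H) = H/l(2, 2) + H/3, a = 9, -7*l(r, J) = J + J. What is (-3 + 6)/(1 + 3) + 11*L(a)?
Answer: -279/2 ≈ -139.50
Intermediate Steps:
l(r, J) = -2*J/7 (l(r, J) = -(J + J)/7 = -2*J/7)
L(H) = -17*H/12 (L(H) = H/((-2/7*2)) + H/3 = H/(-4/7) + H*(1/3) = H*(-7/4) + H/3 = -7*H/4 + H/3 = -17*H/12)
(-3 + 6)/(1 + 3) + 11*L(a) = (-3 + 6)/(1 + 3) + 11*(-17/12*9) = 3/4 + 11*(-51/4) = (1/4)*3 - 561/4 = 3/4 - 561/4 = -279/2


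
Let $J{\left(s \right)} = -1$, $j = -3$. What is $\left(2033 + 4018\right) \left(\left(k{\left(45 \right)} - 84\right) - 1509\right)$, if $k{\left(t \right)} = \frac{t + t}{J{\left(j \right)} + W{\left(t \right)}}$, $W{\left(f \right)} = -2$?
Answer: $-9820773$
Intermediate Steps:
$k{\left(t \right)} = - \frac{2 t}{3}$ ($k{\left(t \right)} = \frac{t + t}{-1 - 2} = \frac{2 t}{-3} = 2 t \left(- \frac{1}{3}\right) = - \frac{2 t}{3}$)
$\left(2033 + 4018\right) \left(\left(k{\left(45 \right)} - 84\right) - 1509\right) = \left(2033 + 4018\right) \left(\left(\left(- \frac{2}{3}\right) 45 - 84\right) - 1509\right) = 6051 \left(\left(-30 - 84\right) - 1509\right) = 6051 \left(-114 - 1509\right) = 6051 \left(-1623\right) = -9820773$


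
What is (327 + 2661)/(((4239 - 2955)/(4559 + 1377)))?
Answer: 1478064/107 ≈ 13814.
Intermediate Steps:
(327 + 2661)/(((4239 - 2955)/(4559 + 1377))) = 2988/((1284/5936)) = 2988/((1284*(1/5936))) = 2988/(321/1484) = 2988*(1484/321) = 1478064/107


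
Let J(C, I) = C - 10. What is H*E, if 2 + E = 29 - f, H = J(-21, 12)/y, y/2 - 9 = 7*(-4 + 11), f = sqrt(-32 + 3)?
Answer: -837/116 + 31*I*sqrt(29)/116 ≈ -7.2155 + 1.4391*I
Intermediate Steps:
f = I*sqrt(29) (f = sqrt(-29) = I*sqrt(29) ≈ 5.3852*I)
J(C, I) = -10 + C
y = 116 (y = 18 + 2*(7*(-4 + 11)) = 18 + 2*(7*7) = 18 + 2*49 = 18 + 98 = 116)
H = -31/116 (H = (-10 - 21)/116 = -31*1/116 = -31/116 ≈ -0.26724)
E = 27 - I*sqrt(29) (E = -2 + (29 - I*sqrt(29)) = 27 - I*sqrt(29) ≈ 27.0 - 5.3852*I)
H*E = -31*(27 - I*sqrt(29))/116 = -837/116 + 31*I*sqrt(29)/116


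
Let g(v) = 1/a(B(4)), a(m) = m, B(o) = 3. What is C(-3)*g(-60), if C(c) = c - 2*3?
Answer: -3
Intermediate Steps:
C(c) = -6 + c (C(c) = c - 6 = -6 + c)
g(v) = ⅓ (g(v) = 1/3 = ⅓)
C(-3)*g(-60) = (-6 - 3)*(⅓) = -9*⅓ = -3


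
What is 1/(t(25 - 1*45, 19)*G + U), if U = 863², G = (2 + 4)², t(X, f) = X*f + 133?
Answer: 1/735877 ≈ 1.3589e-6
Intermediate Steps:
t(X, f) = 133 + X*f
G = 36 (G = 6² = 36)
U = 744769
1/(t(25 - 1*45, 19)*G + U) = 1/((133 + (25 - 1*45)*19)*36 + 744769) = 1/((133 + (25 - 45)*19)*36 + 744769) = 1/((133 - 20*19)*36 + 744769) = 1/((133 - 380)*36 + 744769) = 1/(-247*36 + 744769) = 1/(-8892 + 744769) = 1/735877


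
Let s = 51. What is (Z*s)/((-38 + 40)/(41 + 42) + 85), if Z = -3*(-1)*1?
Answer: 12699/7057 ≈ 1.7995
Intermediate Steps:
Z = 3 (Z = 3*1 = 3)
(Z*s)/((-38 + 40)/(41 + 42) + 85) = (3*51)/((-38 + 40)/(41 + 42) + 85) = 153/(2/83 + 85) = 153/(7057/83) = 153*(83/7057) = 12699/7057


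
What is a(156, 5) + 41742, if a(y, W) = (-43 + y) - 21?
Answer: 41834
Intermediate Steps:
a(y, W) = -64 + y
a(156, 5) + 41742 = (-64 + 156) + 41742 = 92 + 41742 = 41834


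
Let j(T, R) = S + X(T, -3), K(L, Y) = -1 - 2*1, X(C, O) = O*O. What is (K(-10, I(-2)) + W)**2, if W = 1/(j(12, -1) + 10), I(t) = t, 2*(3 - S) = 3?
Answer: 14641/1681 ≈ 8.7097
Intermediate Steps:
S = 3/2 (S = 3 - 1/2*3 = 3 - 3/2 = 3/2 ≈ 1.5000)
X(C, O) = O**2
K(L, Y) = -3 (K(L, Y) = -1 - 2 = -3)
j(T, R) = 21/2 (j(T, R) = 3/2 + (-3)**2 = 3/2 + 9 = 21/2)
W = 2/41 (W = 1/(21/2 + 10) = 1/(41/2) = 2/41 ≈ 0.048781)
(K(-10, I(-2)) + W)**2 = (-3 + 2/41)**2 = (-121/41)**2 = 14641/1681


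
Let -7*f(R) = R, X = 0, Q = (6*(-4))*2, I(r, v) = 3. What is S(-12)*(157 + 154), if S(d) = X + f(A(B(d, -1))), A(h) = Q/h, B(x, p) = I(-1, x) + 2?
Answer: 14928/35 ≈ 426.51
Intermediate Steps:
Q = -48 (Q = -24*2 = -48)
B(x, p) = 5 (B(x, p) = 3 + 2 = 5)
A(h) = -48/h
f(R) = -R/7
S(d) = 48/35 (S(d) = 0 - (-48)/(7*5) = 0 - ⅐*(-48/5) = 0 + 48/35 = 48/35)
S(-12)*(157 + 154) = 48*(157 + 154)/35 = (48/35)*311 = 14928/35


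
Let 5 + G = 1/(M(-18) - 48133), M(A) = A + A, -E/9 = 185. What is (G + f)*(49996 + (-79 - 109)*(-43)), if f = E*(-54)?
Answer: 22865747224320/4379 ≈ 5.2217e+9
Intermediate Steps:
E = -1665 (E = -9*185 = -1665)
M(A) = 2*A
G = -240846/48169 (G = -5 + 1/(2*(-18) - 48133) = -5 + 1/(-36 - 48133) = -5 + 1/(-48169) = -5 - 1/48169 = -240846/48169 ≈ -5.0000)
f = 89910 (f = -1665*(-54) = 89910)
(G + f)*(49996 + (-79 - 109)*(-43)) = (-240846/48169 + 89910)*(49996 + (-79 - 109)*(-43)) = 4330633944*(49996 - 188*(-43))/48169 = 4330633944*(49996 + 8084)/48169 = (4330633944/48169)*58080 = 22865747224320/4379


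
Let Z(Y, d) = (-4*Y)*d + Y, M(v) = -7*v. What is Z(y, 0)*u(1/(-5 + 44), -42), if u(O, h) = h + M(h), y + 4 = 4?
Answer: 0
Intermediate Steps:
y = 0 (y = -4 + 4 = 0)
u(O, h) = -6*h (u(O, h) = h - 7*h = -6*h)
Z(Y, d) = Y - 4*Y*d (Z(Y, d) = -4*Y*d + Y = Y - 4*Y*d)
Z(y, 0)*u(1/(-5 + 44), -42) = (0*(1 - 4*0))*(-6*(-42)) = (0*(1 + 0))*252 = (0*1)*252 = 0*252 = 0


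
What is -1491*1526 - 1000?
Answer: -2276266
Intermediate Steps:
-1491*1526 - 1000 = -2275266 - 1000 = -2276266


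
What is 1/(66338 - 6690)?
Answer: 1/59648 ≈ 1.6765e-5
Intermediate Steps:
1/(66338 - 6690) = 1/59648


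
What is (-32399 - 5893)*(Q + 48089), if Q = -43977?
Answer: -157456704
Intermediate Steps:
(-32399 - 5893)*(Q + 48089) = (-32399 - 5893)*(-43977 + 48089) = -38292*4112 = -157456704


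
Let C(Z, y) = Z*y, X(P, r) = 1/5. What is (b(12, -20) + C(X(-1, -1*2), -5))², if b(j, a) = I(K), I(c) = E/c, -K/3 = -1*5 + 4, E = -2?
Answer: 25/9 ≈ 2.7778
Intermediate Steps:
K = 3 (K = -3*(-1*5 + 4) = -3*(-5 + 4) = -3*(-1) = 3)
I(c) = -2/c
b(j, a) = -⅔ (b(j, a) = -2/3 = -2*⅓ = -⅔)
X(P, r) = ⅕
(b(12, -20) + C(X(-1, -1*2), -5))² = (-⅔ + (⅕)*(-5))² = (-⅔ - 1)² = (-5/3)² = 25/9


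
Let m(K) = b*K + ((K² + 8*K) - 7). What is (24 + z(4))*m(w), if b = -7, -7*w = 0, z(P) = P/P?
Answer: -175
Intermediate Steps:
z(P) = 1
w = 0 (w = -⅐*0 = 0)
m(K) = -7 + K + K² (m(K) = -7*K + ((K² + 8*K) - 7) = -7*K + (-7 + K² + 8*K) = -7 + K + K²)
(24 + z(4))*m(w) = (24 + 1)*(-7 + 0 + 0²) = 25*(-7 + 0 + 0) = 25*(-7) = -175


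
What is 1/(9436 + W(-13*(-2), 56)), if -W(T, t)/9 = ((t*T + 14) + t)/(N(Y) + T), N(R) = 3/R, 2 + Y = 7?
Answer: 19/169474 ≈ 0.00011211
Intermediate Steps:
Y = 5 (Y = -2 + 7 = 5)
W(T, t) = -9*(14 + t + T*t)/(⅗ + T) (W(T, t) = -9*((t*T + 14) + t)/(3/5 + T) = -9*((T*t + 14) + t)/(3*(⅕) + T) = -9*((14 + T*t) + t)/(⅗ + T) = -9*(14 + t + T*t)/(⅗ + T))
1/(9436 + W(-13*(-2), 56)) = 1/(9436 + 45*(-14 - 1*56 - 1*(-13*(-2))*56)/(3 + 5*(-13*(-2)))) = 1/(9436 + 45*(-14 - 56 - 1*26*56)/(3 + 5*26)) = 1/(9436 + 45*(-14 - 56 - 1456)/(3 + 130)) = 1/(9436 + 45*(-1526)/133) = 1/(9436 + 45*(1/133)*(-1526)) = 1/(9436 - 9810/19) = 1/(169474/19) = 19/169474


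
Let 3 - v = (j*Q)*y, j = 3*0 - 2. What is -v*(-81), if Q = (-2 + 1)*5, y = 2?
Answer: -1377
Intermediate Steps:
j = -2 (j = 0 - 2 = -2)
Q = -5 (Q = -1*5 = -5)
v = -17 (v = 3 - (-2*(-5))*2 = 3 - 10*2 = 3 - 1*20 = 3 - 20 = -17)
-v*(-81) = -(-17)*(-81) = -1*1377 = -1377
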